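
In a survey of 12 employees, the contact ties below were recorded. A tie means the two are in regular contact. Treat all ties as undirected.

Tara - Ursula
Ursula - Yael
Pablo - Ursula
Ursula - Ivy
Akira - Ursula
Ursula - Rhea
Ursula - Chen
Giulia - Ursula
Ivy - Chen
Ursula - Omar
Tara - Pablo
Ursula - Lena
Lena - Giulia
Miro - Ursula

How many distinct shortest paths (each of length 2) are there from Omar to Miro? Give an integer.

The shortest distance is 2, and the only length-2 path is Omar–Ursula–Miro. So there is exactly 1 shortest path.

1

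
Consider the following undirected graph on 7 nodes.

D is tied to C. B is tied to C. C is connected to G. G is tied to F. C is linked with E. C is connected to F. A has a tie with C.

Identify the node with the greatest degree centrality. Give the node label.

C

Degrees — A:1, B:1, C:6, D:1, E:1, F:2, G:2.
The maximum is 6, attained only by C.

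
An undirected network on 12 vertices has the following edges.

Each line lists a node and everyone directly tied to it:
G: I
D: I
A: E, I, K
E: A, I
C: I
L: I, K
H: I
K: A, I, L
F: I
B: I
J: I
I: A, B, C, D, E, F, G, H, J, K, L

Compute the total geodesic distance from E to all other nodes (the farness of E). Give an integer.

Distances from E: A:1, B:2, C:2, D:2, F:2, G:2, H:2, I:1, J:2, K:2, L:2.
Sum = 1 + 2 + 2 + 2 + 2 + 2 + 2 + 1 + 2 + 2 + 2 = 20.

20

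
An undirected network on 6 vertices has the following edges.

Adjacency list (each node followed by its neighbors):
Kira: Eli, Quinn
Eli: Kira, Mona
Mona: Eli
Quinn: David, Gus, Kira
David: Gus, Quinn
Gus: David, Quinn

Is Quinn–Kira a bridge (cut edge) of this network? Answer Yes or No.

Without the Quinn–Kira edge there is no alternate route between Quinn and Kira, so the network disconnects. It is a bridge.

Yes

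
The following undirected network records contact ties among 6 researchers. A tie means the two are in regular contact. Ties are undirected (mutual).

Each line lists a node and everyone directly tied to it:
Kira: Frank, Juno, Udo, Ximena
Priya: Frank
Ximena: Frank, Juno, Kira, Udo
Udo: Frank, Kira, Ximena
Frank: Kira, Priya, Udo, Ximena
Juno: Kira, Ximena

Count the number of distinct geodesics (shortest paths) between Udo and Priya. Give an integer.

The shortest distance is 2, and the only length-2 path is Udo–Frank–Priya. So there is exactly 1 shortest path.

1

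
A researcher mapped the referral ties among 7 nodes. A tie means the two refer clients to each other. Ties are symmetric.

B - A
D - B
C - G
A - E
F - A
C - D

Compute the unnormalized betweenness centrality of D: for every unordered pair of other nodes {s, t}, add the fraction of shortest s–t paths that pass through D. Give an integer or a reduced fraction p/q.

Pairs whose geodesics pass through D — A–C: 1; A–G: 1; B–C: 1; B–G: 1; F–C: 1; F–G: 1; C–E: 1; G–E: 1.
All other pairs contribute 0.
Summing the contributions gives betweenness(D) = 8.

8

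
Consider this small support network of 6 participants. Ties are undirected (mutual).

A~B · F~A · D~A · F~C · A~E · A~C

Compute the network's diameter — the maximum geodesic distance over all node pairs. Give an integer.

2

Eccentricity of each node (its greatest distance to any other): A:1, B:2, C:2, D:2, E:2, F:2.
The maximum eccentricity is 2, realized for instance by the pair F–B via F – A – B. So the diameter is 2.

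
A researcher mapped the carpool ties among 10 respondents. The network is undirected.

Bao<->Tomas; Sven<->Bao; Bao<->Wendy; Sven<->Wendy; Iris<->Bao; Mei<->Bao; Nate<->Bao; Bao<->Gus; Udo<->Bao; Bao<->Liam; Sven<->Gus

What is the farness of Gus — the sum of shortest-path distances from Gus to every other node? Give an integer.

16

Distances from Gus: Bao:1, Iris:2, Liam:2, Mei:2, Nate:2, Sven:1, Tomas:2, Udo:2, Wendy:2.
Sum = 1 + 2 + 2 + 2 + 2 + 1 + 2 + 2 + 2 = 16.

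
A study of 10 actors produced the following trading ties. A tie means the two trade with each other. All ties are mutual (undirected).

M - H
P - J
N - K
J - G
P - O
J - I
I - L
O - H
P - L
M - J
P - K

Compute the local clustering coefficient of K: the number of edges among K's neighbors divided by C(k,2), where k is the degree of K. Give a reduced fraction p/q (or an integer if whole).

K's neighbors: N and P (k = 2).
Possible neighbor pairs: C(2,2) = 1. Edges among them: none → e = 0.
Clustering(K) = 0/1.

0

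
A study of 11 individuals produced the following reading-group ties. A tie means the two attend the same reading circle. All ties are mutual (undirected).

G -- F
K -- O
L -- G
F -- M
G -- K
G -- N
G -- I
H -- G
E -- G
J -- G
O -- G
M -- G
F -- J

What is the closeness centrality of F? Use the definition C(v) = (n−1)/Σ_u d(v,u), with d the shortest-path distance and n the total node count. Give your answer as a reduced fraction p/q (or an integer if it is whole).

Distances from F: E:2, G:1, H:2, I:2, J:1, K:2, L:2, M:1, N:2, O:2. Sum = 17.
n = 11, so closeness = 10/17.

10/17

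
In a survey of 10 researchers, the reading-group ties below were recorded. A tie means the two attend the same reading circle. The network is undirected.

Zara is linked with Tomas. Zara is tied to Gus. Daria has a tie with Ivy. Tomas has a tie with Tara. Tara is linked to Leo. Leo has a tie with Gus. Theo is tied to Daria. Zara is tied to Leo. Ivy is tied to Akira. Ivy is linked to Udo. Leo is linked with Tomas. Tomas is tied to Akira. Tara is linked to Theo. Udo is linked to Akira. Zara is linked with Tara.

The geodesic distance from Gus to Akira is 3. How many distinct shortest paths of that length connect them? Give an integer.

The shortest distance is 3. The length-3 paths are: Gus–Leo–Tomas–Akira; Gus–Zara–Tomas–Akira.
That gives 2 distinct shortest paths.

2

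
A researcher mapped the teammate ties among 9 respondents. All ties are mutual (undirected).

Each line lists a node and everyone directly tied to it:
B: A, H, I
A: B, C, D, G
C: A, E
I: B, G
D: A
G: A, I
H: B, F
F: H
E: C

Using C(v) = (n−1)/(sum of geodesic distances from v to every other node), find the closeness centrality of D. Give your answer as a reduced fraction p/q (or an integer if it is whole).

Distances from D: A:1, B:2, C:2, E:3, F:4, G:2, H:3, I:3. Sum = 20.
n = 9, so closeness = 8/20 = 2/5.

2/5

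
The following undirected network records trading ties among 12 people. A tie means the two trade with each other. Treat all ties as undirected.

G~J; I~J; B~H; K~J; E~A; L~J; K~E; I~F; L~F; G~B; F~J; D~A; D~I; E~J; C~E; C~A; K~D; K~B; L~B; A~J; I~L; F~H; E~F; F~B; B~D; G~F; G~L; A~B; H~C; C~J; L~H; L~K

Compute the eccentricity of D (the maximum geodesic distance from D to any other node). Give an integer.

Distances from D: A:1, B:1, C:2, E:2, F:2, G:2, H:2, I:1, J:2, K:1, L:2.
The largest is 2 (to L, E, J, C, G, H, and F), so the eccentricity of D is 2.

2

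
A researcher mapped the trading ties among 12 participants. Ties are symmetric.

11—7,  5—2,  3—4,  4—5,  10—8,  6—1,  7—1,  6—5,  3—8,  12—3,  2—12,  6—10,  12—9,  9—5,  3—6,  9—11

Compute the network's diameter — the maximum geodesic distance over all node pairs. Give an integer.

Eccentricity of each node (its greatest distance to any other): 1:3, 2:4, 3:3, 4:4, 5:3, 6:3, 7:4, 8:4, 9:3, 10:4, 11:4, 12:3.
The maximum eccentricity is 4, realized for instance by the pair 11–10 via 11 – 9 – 5 – 6 – 10. So the diameter is 4.

4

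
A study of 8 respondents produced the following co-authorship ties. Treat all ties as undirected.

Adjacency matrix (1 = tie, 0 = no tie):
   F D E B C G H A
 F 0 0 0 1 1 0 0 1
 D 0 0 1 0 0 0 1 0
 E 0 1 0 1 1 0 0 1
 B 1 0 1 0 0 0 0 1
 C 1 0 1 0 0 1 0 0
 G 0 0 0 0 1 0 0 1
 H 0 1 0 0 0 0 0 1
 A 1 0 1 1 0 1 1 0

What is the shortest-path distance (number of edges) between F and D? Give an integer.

3

One shortest route is F – B – E – D, which uses 3 edges, and at distance 2 from F we only reach {E, G, H}, which does not include D. So d(F,D) = 3.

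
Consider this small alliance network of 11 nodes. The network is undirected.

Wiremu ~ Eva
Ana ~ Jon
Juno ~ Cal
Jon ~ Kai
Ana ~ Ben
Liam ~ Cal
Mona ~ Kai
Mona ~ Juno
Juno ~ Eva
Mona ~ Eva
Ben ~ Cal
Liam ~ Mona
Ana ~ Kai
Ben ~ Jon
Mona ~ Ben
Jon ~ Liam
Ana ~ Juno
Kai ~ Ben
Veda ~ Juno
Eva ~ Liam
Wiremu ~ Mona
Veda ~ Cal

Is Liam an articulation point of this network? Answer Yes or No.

No

Even without Liam, every remaining node can still reach every other (the residual graph is connected), so Liam is not a cut vertex.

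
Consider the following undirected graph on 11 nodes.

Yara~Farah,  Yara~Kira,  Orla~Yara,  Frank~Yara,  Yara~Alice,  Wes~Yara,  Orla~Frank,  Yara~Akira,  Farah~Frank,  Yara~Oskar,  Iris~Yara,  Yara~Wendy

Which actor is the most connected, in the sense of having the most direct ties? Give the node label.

Degrees — Akira:1, Alice:1, Farah:2, Frank:3, Iris:1, Kira:1, Orla:2, Oskar:1, Wendy:1, Wes:1, Yara:10.
The maximum is 10, attained only by Yara.

Yara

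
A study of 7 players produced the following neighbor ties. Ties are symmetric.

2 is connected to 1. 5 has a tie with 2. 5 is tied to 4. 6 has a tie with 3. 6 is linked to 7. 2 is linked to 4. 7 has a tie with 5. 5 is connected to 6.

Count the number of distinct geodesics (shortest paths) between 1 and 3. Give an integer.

1

The shortest distance is 4, and the only length-4 path is 1–2–5–6–3. So there is exactly 1 shortest path.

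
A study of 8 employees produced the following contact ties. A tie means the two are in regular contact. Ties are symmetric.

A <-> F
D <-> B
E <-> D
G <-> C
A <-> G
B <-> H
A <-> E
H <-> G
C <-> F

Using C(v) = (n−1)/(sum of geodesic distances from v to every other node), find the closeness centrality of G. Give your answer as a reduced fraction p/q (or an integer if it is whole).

Distances from G: A:1, B:2, C:1, D:3, E:2, F:2, H:1. Sum = 12.
n = 8, so closeness = 7/12.

7/12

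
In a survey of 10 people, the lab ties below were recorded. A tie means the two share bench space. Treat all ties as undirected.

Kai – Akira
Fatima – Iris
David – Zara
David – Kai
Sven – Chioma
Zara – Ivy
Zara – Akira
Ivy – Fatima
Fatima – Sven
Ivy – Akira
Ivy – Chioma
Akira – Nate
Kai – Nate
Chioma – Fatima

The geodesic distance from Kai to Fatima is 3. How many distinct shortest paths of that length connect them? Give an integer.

1

The shortest distance is 3, and the only length-3 path is Kai–Akira–Ivy–Fatima. So there is exactly 1 shortest path.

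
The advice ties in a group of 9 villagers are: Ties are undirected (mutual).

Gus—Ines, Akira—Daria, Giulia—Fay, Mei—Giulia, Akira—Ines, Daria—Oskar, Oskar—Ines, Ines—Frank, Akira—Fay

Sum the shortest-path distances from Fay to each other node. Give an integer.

17

Distances from Fay: Akira:1, Daria:2, Frank:3, Giulia:1, Gus:3, Ines:2, Mei:2, Oskar:3.
Sum = 1 + 2 + 3 + 1 + 3 + 2 + 2 + 3 = 17.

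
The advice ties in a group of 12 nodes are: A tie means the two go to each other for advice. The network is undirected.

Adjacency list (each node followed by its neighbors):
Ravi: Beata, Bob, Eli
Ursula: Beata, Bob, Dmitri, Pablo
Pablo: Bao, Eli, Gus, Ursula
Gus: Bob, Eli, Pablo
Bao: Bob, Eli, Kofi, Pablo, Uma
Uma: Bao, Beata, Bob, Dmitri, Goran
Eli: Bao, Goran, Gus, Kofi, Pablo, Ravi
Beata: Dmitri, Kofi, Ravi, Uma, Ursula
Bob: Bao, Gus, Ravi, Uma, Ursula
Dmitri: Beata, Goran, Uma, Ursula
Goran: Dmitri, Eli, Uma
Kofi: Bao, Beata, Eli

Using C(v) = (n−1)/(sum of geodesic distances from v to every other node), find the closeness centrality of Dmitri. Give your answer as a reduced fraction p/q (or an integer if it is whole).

Distances from Dmitri: Bao:2, Beata:1, Bob:2, Eli:2, Goran:1, Gus:3, Kofi:2, Pablo:2, Ravi:2, Uma:1, Ursula:1. Sum = 19.
n = 12, so closeness = 11/19.

11/19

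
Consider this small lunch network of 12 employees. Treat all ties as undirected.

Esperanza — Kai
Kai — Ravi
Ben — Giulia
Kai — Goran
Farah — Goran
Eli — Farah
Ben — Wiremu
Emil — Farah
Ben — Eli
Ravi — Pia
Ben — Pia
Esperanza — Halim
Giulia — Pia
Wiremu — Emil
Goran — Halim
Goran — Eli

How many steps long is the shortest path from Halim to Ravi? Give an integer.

3

One shortest route is Halim – Goran – Kai – Ravi, which uses 3 edges, and at distance 2 from Halim we only reach {Eli, Farah, Kai}, which does not include Ravi. So d(Halim,Ravi) = 3.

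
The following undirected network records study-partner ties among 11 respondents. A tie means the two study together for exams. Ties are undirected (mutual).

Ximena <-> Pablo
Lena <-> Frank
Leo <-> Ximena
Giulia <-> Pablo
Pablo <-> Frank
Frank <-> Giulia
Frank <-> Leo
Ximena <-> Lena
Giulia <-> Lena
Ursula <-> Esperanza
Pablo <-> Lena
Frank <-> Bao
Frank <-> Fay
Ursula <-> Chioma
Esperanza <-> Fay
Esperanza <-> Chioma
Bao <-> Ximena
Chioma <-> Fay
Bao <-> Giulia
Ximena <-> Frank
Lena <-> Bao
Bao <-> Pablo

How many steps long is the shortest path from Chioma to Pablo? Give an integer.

One shortest route is Chioma – Fay – Frank – Pablo, which uses 3 edges, and at distance 2 from Chioma we only reach {Frank}, which does not include Pablo. So d(Chioma,Pablo) = 3.

3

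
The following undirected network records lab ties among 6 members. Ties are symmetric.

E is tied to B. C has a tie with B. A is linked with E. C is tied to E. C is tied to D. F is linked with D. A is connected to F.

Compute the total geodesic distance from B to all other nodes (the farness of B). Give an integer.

9

Distances from B: A:2, C:1, D:2, E:1, F:3.
Sum = 2 + 1 + 2 + 1 + 3 = 9.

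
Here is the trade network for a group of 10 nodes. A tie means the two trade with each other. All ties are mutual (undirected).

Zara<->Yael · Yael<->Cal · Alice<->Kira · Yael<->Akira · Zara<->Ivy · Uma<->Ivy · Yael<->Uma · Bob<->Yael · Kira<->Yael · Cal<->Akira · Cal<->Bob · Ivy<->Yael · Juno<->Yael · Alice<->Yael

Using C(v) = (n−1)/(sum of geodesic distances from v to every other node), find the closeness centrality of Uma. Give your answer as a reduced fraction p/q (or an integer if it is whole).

9/16

Distances from Uma: Akira:2, Alice:2, Bob:2, Cal:2, Ivy:1, Juno:2, Kira:2, Yael:1, Zara:2. Sum = 16.
n = 10, so closeness = 9/16.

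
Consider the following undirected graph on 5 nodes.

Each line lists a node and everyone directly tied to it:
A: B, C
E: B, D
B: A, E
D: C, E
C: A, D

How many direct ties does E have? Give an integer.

E is directly tied to B and D. That is 2 neighbors, so the degree of E is 2.

2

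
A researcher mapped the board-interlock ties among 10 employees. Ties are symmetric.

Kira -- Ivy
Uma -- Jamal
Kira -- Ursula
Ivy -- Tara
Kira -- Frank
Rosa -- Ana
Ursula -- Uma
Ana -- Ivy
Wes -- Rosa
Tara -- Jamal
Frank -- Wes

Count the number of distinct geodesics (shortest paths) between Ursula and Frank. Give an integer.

1

The shortest distance is 2, and the only length-2 path is Ursula–Kira–Frank. So there is exactly 1 shortest path.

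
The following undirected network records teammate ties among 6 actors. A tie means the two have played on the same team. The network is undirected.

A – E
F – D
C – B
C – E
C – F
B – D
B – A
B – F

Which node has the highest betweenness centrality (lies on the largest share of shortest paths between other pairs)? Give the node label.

Unnormalized betweenness of each node: A:5/6, B:11/3, C:13/6, D:0, E:1/2, F:5/6.
B has the largest value, 11/3, making it the main broker — the node through which the most shortest paths run.

B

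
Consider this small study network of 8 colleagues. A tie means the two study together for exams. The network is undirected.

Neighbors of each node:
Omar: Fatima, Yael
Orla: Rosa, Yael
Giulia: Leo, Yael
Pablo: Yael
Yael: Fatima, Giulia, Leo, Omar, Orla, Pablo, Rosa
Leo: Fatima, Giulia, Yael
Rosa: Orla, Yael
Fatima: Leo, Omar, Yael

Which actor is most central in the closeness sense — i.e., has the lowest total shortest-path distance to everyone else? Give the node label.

Yael

Farness (sum of distances to all others) for each node — Fatima:11, Giulia:12, Leo:11, Omar:12, Orla:12, Pablo:13, Rosa:12, Yael:7.
The smallest farness is 7, for Yael, so Yael has the highest closeness.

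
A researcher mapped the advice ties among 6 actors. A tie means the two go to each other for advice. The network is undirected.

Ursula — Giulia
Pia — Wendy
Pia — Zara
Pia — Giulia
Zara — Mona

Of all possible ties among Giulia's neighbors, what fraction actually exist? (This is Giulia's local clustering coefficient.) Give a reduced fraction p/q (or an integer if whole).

0

Giulia's neighbors: Pia and Ursula (k = 2).
Possible neighbor pairs: C(2,2) = 1. Edges among them: none → e = 0.
Clustering(Giulia) = 0/1.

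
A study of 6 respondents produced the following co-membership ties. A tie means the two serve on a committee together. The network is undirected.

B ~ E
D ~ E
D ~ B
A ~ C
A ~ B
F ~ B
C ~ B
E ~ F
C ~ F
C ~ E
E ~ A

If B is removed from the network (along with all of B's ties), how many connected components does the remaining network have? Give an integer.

B's neighbors (A, C, D, E, and F) remain reachable from one another through other ties, so the rest of the network stays in one piece.

1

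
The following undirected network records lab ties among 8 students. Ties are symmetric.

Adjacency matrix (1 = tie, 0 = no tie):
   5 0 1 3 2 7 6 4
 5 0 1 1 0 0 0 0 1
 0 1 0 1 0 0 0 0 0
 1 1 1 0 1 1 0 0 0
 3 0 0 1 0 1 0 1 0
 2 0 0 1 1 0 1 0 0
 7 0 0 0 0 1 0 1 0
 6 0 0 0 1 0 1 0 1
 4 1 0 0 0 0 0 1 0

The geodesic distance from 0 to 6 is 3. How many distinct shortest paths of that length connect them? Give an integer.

The shortest distance is 3. The length-3 paths are: 0–1–3–6; 0–5–4–6.
That gives 2 distinct shortest paths.

2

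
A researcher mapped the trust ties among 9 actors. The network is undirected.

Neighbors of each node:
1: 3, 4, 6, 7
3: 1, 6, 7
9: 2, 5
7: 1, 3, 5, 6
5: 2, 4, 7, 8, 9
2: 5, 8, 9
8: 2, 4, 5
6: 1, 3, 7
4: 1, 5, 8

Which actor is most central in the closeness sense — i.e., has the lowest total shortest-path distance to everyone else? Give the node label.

Farness (sum of distances to all others) for each node — 1:14, 2:16, 3:16, 4:13, 5:11, 6:16, 7:12, 8:15, 9:17.
The smallest farness is 11, for 5, so 5 has the highest closeness.

5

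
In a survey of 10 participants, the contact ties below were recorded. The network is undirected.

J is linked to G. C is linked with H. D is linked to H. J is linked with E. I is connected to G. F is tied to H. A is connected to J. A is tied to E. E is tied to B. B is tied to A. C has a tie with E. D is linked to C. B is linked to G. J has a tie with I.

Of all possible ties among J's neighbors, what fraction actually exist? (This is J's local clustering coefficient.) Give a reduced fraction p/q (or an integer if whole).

J's neighbors: A, E, G, and I (k = 4).
Possible neighbor pairs: C(4,2) = 6. Edges among them: A–E, G–I → e = 2.
Clustering(J) = 2/6 = 1/3.

1/3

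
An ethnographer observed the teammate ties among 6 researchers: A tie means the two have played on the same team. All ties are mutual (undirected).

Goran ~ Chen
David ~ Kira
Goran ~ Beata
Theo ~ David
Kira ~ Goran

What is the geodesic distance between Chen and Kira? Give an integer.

One shortest route is Chen – Goran – Kira, which uses 2 edges, and Chen and Kira are not directly tied, so nothing shorter exists. So d(Chen,Kira) = 2.

2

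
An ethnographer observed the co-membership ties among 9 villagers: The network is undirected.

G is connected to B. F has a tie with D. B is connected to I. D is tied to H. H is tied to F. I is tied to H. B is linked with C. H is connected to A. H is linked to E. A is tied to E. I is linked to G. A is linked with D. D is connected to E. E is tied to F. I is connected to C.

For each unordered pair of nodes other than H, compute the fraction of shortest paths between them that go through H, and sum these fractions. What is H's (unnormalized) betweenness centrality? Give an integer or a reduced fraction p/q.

49/3

Pairs whose geodesics pass through H — A–F: 1/3; A–G: 1; A–C: 1; A–B: 1; A–I: 1; D–G: 1; D–C: 1; D–B: 1; D–I: 1; F–G: 1; F–C: 1; F–B: 1; F–I: 1; E–G: 1 … (+3 more pairs).
All other pairs contribute 0.
Summing the contributions gives betweenness(H) = 49/3.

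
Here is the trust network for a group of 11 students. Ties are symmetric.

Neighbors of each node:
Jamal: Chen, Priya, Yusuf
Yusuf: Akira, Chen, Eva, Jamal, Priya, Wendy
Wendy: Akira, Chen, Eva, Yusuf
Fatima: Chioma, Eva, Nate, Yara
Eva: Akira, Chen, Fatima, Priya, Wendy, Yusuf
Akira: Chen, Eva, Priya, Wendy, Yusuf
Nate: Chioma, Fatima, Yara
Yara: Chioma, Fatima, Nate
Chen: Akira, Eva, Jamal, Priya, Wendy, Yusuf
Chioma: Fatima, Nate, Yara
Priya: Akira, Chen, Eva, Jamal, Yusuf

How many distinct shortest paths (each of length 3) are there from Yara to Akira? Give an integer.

The shortest distance is 3, and the only length-3 path is Yara–Fatima–Eva–Akira. So there is exactly 1 shortest path.

1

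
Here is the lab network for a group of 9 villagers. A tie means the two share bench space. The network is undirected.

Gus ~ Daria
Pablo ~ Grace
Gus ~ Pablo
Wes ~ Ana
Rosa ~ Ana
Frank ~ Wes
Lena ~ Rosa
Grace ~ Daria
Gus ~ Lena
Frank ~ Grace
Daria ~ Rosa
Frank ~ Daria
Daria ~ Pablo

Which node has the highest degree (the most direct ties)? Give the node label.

Daria

Degrees — Ana:2, Daria:5, Frank:3, Grace:3, Gus:3, Lena:2, Pablo:3, Rosa:3, Wes:2.
The maximum is 5, attained only by Daria.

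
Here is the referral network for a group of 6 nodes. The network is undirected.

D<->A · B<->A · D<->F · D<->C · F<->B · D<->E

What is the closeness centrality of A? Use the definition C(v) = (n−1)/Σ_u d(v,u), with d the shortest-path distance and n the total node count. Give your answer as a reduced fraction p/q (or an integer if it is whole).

5/8

Distances from A: B:1, C:2, D:1, E:2, F:2. Sum = 8.
n = 6, so closeness = 5/8.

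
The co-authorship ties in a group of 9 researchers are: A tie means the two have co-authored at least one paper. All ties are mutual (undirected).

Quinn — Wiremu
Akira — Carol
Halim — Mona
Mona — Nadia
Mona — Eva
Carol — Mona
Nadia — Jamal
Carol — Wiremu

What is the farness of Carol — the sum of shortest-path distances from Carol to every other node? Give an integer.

Distances from Carol: Akira:1, Eva:2, Halim:2, Jamal:3, Mona:1, Nadia:2, Quinn:2, Wiremu:1.
Sum = 1 + 2 + 2 + 3 + 1 + 2 + 2 + 1 = 14.

14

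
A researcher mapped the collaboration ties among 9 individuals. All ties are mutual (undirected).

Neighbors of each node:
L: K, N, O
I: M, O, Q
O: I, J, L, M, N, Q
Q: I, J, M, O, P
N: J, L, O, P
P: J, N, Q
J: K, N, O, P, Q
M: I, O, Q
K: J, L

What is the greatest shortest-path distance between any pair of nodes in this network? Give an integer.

3

Eccentricity of each node (its greatest distance to any other): I:3, J:2, K:3, L:2, M:3, N:2, O:2, P:2, Q:2.
The maximum eccentricity is 3, realized for instance by the pair K–M via K – J – Q – M. So the diameter is 3.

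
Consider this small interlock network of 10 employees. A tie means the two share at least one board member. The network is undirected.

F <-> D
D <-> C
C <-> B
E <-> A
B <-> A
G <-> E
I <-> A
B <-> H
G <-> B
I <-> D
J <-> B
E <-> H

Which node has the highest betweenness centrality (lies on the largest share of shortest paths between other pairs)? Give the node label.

B

Unnormalized betweenness of each node: A:8, B:37/2, C:8, D:9, E:5/2, F:0, G:1, H:1, I:4, J:0.
B has the largest value, 37/2, making it the main broker — the node through which the most shortest paths run.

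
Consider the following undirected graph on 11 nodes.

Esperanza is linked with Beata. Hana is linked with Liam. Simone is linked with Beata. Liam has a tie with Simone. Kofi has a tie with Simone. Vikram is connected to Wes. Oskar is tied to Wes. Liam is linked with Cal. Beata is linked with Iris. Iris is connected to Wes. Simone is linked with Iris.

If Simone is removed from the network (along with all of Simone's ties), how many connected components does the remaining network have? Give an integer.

Without Simone, the remaining ties split the others into: {Cal, Hana, Liam}; {Kofi}; {Beata, Esperanza, Iris, Oskar, Vikram, Wes}.
That's 3 separate components.

3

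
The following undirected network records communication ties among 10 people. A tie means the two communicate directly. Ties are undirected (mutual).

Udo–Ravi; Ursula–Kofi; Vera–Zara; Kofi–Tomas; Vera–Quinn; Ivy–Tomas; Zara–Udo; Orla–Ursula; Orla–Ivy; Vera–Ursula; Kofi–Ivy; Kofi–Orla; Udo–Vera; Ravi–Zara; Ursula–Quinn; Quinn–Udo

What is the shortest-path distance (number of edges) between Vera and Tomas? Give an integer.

One shortest route is Vera – Ursula – Kofi – Tomas, which uses 3 edges, and at distance 2 from Vera we only reach {Kofi, Orla, Ravi}, which does not include Tomas. So d(Vera,Tomas) = 3.

3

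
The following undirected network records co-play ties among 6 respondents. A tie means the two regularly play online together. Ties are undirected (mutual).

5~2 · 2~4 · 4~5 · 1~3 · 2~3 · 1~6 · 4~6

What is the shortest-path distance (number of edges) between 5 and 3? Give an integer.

One shortest route is 5 – 2 – 3, which uses 2 edges, and 5 and 3 are not directly tied, so nothing shorter exists. So d(5,3) = 2.

2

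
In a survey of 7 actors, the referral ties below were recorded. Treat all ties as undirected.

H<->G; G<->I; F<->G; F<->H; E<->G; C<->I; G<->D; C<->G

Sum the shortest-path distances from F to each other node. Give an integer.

Distances from F: C:2, D:2, E:2, G:1, H:1, I:2.
Sum = 2 + 2 + 2 + 1 + 1 + 2 = 10.

10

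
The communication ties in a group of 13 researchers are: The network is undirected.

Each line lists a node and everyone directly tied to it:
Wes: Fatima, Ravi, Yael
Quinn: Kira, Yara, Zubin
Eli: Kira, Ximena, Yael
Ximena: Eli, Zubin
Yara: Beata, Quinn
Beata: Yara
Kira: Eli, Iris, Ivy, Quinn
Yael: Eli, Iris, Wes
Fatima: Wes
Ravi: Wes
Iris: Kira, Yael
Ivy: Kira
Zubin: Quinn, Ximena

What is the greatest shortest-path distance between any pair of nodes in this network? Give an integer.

7

Eccentricity of each node (its greatest distance to any other): Beata:7, Eli:4, Fatima:7, Iris:4, Ivy:5, Kira:4, Quinn:5, Ravi:7, Wes:6, Ximena:4, Yael:5, Yara:6, Zubin:5.
The maximum eccentricity is 7, realized for instance by the pair Fatima–Beata via Fatima – Wes – Yael – Eli – Kira – Quinn – Yara – Beata. So the diameter is 7.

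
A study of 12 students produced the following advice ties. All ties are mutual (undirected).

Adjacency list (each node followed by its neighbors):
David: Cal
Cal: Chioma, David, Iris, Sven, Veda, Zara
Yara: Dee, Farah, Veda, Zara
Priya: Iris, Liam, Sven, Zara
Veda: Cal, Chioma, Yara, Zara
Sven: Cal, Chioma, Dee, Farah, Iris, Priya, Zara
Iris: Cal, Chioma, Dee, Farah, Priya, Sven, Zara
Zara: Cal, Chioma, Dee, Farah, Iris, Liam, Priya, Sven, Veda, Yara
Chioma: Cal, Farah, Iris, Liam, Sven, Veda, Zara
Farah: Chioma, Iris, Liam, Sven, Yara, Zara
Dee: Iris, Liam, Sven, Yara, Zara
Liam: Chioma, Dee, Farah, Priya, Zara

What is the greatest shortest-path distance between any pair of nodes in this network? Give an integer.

3

Eccentricity of each node (its greatest distance to any other): Cal:2, Chioma:2, David:3, Dee:3, Farah:3, Iris:2, Liam:3, Priya:3, Sven:2, Veda:2, Yara:3, Zara:2.
The maximum eccentricity is 3, realized for instance by the pair David–Dee via David – Cal – Iris – Dee. So the diameter is 3.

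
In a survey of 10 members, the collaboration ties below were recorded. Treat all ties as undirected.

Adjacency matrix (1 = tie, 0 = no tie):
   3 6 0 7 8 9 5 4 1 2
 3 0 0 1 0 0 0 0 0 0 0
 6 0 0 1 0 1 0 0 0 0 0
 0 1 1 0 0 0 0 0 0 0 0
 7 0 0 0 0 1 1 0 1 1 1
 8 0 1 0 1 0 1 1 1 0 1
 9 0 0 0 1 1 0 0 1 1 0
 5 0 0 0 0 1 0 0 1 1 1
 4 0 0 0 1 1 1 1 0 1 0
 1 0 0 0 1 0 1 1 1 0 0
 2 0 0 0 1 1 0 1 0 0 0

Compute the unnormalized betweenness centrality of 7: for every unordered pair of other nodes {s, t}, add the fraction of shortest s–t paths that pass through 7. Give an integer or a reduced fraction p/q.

Pairs whose geodesics pass through 7 — 3–1: 1/4; 6–1: 1/4; 0–1: 1/4; 8–1: 1/4; 9–2: 1/2; 4–2: 1/3; 1–2: 1/2.
All other pairs contribute 0.
Summing the contributions gives betweenness(7) = 7/3.

7/3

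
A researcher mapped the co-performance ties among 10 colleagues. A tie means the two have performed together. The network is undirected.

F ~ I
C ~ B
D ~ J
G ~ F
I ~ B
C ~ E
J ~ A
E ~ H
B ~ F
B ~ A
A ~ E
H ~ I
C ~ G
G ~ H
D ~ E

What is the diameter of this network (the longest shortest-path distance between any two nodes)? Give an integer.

4

Eccentricity of each node (its greatest distance to any other): A:3, B:3, C:3, D:4, E:3, F:4, G:4, H:3, I:3, J:4.
The maximum eccentricity is 4, realized for instance by the pair D–F via D – E – H – I – F. So the diameter is 4.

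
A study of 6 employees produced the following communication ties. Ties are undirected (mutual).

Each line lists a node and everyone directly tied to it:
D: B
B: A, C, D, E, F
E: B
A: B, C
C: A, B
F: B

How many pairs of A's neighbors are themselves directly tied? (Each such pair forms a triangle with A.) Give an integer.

1

A's neighbors: B and C.
Neighbor pairs that are themselves tied: A–B–C. Each forms one triangle with A, for 1 in total.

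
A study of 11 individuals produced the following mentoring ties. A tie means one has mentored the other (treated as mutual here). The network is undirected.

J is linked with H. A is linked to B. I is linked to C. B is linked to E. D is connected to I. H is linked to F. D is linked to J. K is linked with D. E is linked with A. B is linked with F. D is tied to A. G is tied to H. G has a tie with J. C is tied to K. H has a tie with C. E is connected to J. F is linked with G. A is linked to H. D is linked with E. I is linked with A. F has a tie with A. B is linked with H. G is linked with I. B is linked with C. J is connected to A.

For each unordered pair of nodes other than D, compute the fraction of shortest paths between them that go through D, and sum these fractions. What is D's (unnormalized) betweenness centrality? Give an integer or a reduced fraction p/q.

Pairs whose geodesics pass through D — E–K: 1; E–I: 1/2; J–K: 1; J–I: 1/3; K–I: 1/2; K–G: 2/4; K–F: 1/3; K–A: 1.
All other pairs contribute 0.
Summing the contributions gives betweenness(D) = 31/6.

31/6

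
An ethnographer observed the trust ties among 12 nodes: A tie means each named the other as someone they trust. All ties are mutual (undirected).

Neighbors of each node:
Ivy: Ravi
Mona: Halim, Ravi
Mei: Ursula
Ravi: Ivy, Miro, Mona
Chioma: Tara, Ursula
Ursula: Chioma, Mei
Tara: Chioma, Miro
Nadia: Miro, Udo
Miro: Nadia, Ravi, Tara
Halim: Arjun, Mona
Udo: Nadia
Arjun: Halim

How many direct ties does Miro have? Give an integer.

Miro is directly tied to Nadia, Ravi, and Tara. That is 3 neighbors, so the degree of Miro is 3.

3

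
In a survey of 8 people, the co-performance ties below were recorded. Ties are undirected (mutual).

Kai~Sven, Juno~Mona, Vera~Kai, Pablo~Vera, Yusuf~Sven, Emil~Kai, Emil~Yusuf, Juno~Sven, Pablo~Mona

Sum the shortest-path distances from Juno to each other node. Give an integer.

14

Distances from Juno: Emil:3, Kai:2, Mona:1, Pablo:2, Sven:1, Vera:3, Yusuf:2.
Sum = 3 + 2 + 1 + 2 + 1 + 3 + 2 = 14.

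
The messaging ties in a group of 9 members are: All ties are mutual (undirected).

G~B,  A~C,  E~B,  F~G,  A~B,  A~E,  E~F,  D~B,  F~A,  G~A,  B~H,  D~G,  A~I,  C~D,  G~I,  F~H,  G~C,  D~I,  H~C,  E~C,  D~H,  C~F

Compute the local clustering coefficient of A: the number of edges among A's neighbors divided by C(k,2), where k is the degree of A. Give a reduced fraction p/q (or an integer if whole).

A's neighbors: B, C, E, F, G, and I (k = 6).
Possible neighbor pairs: C(6,2) = 15. Edges among them: B–E, B–G, C–E, C–F, C–G, E–F, F–G, G–I → e = 8.
Clustering(A) = 8/15.

8/15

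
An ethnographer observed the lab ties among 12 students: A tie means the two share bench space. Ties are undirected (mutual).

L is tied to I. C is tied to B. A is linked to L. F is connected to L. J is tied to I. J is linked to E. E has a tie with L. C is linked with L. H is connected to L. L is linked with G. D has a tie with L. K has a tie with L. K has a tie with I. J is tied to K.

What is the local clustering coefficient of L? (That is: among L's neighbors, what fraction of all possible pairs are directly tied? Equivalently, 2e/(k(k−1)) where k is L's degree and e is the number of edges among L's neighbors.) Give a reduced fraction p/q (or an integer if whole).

1/36

L's neighbors: A, C, D, E, F, G, H, I, and K (k = 9).
Possible neighbor pairs: C(9,2) = 36. Edges among them: I–K → e = 1.
Clustering(L) = 1/36.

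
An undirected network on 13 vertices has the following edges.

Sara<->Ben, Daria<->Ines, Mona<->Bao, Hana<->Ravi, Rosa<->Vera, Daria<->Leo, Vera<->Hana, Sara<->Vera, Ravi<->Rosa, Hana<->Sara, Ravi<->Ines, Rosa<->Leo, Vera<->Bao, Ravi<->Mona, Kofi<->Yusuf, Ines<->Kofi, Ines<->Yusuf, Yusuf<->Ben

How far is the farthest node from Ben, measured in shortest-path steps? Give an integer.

Distances from Ben: Bao:3, Daria:3, Hana:2, Ines:2, Kofi:2, Leo:4, Mona:4, Ravi:3, Rosa:3, Sara:1, Vera:2, Yusuf:1.
The largest is 4 (to Mona and Leo), so the eccentricity of Ben is 4.

4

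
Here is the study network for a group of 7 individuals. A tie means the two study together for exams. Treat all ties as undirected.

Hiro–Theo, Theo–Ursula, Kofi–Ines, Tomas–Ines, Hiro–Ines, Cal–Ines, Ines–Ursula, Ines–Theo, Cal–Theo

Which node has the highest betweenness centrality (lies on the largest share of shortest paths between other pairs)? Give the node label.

Unnormalized betweenness of each node: Cal:0, Hiro:0, Ines:21/2, Kofi:0, Theo:3/2, Tomas:0, Ursula:0.
Ines has the largest value, 21/2, making it the main broker — the node through which the most shortest paths run.

Ines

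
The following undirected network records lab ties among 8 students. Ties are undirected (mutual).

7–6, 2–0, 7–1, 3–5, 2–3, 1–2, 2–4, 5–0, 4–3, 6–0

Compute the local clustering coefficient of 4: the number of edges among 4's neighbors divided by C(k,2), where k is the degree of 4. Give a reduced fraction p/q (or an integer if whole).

4's neighbors: 2 and 3 (k = 2).
Possible neighbor pairs: C(2,2) = 1. Edges among them: 2–3 → e = 1.
Clustering(4) = 1/1.

1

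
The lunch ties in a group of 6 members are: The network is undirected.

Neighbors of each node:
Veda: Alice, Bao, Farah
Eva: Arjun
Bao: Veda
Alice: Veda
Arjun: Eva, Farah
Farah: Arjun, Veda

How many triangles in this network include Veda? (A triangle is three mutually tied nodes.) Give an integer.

Veda's neighbors are Alice, Bao, and Farah, but none of them are tied to each other, so no triangle contains Veda.

0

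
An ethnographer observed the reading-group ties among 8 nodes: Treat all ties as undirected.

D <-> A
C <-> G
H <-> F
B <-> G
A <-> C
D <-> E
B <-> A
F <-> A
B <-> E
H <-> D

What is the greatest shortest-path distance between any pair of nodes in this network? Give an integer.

4

Eccentricity of each node (its greatest distance to any other): A:2, B:3, C:3, D:3, E:3, F:3, G:4, H:4.
The maximum eccentricity is 4, realized for instance by the pair G–H via G – B – A – F – H. So the diameter is 4.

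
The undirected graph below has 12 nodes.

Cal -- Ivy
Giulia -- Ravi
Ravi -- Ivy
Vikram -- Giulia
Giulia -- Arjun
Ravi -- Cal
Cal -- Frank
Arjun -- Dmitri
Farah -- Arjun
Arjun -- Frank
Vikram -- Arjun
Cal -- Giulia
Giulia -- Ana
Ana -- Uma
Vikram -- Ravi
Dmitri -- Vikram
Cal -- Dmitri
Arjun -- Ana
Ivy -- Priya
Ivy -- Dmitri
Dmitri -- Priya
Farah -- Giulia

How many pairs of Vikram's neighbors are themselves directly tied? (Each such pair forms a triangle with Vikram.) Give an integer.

3

Vikram's neighbors: Arjun, Dmitri, Giulia, and Ravi.
Neighbor pairs that are themselves tied: Vikram–Arjun–Dmitri; Vikram–Arjun–Giulia; Vikram–Giulia–Ravi. Each forms one triangle with Vikram, for 3 in total.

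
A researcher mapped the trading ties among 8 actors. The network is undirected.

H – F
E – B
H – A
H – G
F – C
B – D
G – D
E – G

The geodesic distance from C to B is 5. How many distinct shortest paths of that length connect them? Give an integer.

2

The shortest distance is 5. The length-5 paths are: C–F–H–G–E–B; C–F–H–G–D–B.
That gives 2 distinct shortest paths.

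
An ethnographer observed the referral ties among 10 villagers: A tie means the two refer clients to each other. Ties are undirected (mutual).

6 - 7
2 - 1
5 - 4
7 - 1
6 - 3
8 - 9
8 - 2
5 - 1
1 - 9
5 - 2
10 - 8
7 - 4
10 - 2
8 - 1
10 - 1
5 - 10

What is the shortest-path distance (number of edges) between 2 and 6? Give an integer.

One shortest route is 2 – 1 – 7 – 6, which uses 3 edges, and at distance 2 from 2 we only reach {4, 7, 9}, which does not include 6. So d(2,6) = 3.

3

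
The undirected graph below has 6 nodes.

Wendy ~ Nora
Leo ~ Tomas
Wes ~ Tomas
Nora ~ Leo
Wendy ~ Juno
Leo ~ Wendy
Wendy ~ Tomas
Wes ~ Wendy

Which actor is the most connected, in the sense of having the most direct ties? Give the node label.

Wendy

Degrees — Juno:1, Leo:3, Nora:2, Tomas:3, Wendy:5, Wes:2.
The maximum is 5, attained only by Wendy.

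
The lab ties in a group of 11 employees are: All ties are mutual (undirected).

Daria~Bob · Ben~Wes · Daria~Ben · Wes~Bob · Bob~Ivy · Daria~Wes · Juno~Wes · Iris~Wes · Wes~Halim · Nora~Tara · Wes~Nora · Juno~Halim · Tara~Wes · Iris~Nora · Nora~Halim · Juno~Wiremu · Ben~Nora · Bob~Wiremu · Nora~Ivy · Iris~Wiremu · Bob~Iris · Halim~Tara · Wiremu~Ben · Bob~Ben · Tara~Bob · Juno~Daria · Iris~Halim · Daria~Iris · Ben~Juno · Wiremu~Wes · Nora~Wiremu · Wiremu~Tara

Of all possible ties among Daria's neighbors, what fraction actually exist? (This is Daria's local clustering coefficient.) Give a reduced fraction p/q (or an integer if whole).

7/10

Daria's neighbors: Ben, Bob, Iris, Juno, and Wes (k = 5).
Possible neighbor pairs: C(5,2) = 10. Edges among them: Ben–Bob, Ben–Juno, Ben–Wes, Bob–Iris, Bob–Wes, Iris–Wes, Juno–Wes → e = 7.
Clustering(Daria) = 7/10.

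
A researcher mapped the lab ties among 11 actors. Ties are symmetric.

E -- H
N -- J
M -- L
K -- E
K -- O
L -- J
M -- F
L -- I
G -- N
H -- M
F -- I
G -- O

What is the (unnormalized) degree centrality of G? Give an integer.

2

G is directly tied to N and O. That is 2 neighbors, so the degree of G is 2.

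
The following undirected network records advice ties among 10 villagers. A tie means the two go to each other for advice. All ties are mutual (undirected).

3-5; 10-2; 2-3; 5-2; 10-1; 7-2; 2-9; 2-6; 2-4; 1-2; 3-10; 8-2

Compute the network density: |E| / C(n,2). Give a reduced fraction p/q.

4/15

There are 12 edges and 10 nodes, so the maximum possible is C(10,2) = 45.
Density = 12/45 = 4/15.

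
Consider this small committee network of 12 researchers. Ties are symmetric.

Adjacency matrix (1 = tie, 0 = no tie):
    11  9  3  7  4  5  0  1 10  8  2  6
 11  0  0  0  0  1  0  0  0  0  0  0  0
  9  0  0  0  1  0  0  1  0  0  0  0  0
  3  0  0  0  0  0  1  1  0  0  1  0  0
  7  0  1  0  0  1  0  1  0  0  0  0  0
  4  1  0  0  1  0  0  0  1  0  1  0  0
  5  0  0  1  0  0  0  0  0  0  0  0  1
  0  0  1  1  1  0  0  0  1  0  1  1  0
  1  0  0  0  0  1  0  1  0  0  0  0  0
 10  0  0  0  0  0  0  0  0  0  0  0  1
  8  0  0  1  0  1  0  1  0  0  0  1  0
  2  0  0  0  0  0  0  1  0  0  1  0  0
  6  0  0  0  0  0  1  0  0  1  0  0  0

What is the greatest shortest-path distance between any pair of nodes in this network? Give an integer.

Eccentricity of each node (its greatest distance to any other): 0:4, 1:5, 2:5, 3:3, 4:5, 5:4, 6:5, 7:5, 8:4, 9:5, 10:6, 11:6.
The maximum eccentricity is 6, realized for instance by the pair 11–10 via 11 – 4 – 8 – 3 – 5 – 6 – 10. So the diameter is 6.

6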